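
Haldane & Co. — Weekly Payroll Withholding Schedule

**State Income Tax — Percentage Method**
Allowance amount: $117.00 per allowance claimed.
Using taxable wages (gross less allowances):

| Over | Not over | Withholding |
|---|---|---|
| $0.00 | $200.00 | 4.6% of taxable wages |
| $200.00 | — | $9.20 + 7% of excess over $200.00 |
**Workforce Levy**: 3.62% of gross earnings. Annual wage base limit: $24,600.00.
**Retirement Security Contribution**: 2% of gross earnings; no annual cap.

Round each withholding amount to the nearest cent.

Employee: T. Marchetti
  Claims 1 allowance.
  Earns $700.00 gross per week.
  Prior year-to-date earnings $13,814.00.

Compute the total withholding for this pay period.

State Income Tax: taxable = $700.00 − 1×$117.00 = $583.00
  $9.20 + 7% × ($583.00 − $200.00) = $9.20 + 7% × $383.00 = $36.01
Workforce Levy: 3.62% × $700.00 = $25.34
Retirement Security Contribution: 2% × $700.00 = $14.00
Total: $36.01 + $25.34 + $14.00 = $75.35

$75.35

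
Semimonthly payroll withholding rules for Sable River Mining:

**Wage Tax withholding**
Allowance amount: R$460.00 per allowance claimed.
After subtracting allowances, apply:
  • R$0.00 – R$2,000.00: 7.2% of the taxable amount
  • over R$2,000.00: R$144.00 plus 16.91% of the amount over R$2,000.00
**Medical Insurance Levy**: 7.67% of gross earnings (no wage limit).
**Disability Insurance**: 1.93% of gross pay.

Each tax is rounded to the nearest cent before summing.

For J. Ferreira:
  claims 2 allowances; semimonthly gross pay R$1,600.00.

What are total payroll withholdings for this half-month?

Wage Tax: taxable = R$1,600.00 − 2×R$460.00 = R$680.00
  7.2% × R$680.00 = R$48.96
Medical Insurance Levy: 7.67% × R$1,600.00 = R$122.72
Disability Insurance: 1.93% × R$1,600.00 = R$30.88
Total: R$48.96 + R$122.72 + R$30.88 = R$202.56

R$202.56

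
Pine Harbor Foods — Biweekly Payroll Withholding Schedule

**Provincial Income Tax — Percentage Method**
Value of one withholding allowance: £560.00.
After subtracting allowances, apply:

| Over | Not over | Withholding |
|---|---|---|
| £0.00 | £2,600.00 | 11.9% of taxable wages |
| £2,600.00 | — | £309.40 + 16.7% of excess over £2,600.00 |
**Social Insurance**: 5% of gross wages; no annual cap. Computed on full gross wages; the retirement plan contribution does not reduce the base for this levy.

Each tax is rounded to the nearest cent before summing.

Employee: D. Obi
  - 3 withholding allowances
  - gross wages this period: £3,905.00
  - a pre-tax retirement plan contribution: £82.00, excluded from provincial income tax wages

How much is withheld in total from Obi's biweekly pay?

Provincial Income Tax: taxable = £3,905.00 − £82.00 − 3×£560.00 = £2,143.00
  11.9% × £2,143.00 = £255.02
Social Insurance: 5% × £3,905.00 = £195.25
Total: £255.02 + £195.25 = £450.27

£450.27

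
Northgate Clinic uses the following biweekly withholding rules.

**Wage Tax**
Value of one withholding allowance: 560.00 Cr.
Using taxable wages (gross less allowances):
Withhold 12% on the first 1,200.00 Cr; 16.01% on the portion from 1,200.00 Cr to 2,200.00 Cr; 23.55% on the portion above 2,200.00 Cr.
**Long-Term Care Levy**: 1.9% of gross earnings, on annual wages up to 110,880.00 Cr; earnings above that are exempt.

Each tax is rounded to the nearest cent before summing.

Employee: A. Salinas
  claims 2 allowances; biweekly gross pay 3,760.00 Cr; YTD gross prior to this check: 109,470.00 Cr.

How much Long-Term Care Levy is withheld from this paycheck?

26.79 Cr

Long-Term Care Levy: cap 110,880.00 Cr − YTD 109,470.00 Cr = 1,410.00 Cr subject; 1.9% × 1,410.00 Cr = 26.79 Cr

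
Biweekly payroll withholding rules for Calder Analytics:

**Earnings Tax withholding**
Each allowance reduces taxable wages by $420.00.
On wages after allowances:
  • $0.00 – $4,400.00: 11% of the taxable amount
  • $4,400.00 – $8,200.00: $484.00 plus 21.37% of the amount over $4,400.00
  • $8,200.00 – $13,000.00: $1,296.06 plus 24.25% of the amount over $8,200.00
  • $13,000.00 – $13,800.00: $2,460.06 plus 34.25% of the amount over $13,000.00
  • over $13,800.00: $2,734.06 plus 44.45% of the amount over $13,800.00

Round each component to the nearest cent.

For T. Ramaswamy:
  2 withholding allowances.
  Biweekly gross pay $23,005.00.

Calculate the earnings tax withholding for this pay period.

Earnings Tax: taxable = $23,005.00 − 2×$420.00 = $22,165.00
  $2,734.06 + 44.45% × ($22,165.00 − $13,800.00) = $2,734.06 + 44.45% × $8,365.00 = $6,452.30

$6,452.30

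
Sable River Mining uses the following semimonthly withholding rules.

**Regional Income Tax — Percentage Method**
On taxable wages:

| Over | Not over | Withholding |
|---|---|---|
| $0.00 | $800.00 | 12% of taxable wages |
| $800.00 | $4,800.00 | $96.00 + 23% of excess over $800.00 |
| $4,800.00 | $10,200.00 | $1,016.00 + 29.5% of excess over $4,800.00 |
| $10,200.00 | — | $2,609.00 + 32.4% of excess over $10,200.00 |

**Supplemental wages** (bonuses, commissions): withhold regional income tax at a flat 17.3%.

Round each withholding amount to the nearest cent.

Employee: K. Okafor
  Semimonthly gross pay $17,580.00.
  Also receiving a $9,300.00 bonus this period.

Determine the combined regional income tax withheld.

Regional Income Tax: taxable = $17,580.00
  $2,609.00 + 32.4% × ($17,580.00 − $10,200.00) = $2,609.00 + 32.4% × $7,380.00 = $5,000.12
Supplemental (17.3% flat on bonus): 17.3% × $9,300.00 = $1,608.90
Total regional income tax: $5,000.12 + $1,608.90 = $6,609.02

$6,609.02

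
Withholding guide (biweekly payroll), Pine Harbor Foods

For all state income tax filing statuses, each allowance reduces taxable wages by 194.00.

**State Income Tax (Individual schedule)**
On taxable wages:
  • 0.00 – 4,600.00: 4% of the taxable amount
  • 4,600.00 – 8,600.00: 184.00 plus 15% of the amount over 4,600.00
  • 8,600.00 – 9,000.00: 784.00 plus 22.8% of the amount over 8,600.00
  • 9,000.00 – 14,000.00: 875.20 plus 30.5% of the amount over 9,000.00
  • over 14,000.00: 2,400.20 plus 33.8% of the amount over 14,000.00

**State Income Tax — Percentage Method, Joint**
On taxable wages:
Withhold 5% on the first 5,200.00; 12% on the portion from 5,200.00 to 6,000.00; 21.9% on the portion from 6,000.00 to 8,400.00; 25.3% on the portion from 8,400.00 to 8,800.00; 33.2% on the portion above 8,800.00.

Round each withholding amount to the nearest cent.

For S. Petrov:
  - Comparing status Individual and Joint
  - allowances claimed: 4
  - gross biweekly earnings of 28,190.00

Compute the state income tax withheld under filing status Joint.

7,162.65

State Income Tax (Joint): taxable = 28,190.00 − 4×194.00 = 27,414.00
  982.80 + 33.2% × (27,414.00 − 8,800.00) = 982.80 + 33.2% × 18,614.00 = 7,162.65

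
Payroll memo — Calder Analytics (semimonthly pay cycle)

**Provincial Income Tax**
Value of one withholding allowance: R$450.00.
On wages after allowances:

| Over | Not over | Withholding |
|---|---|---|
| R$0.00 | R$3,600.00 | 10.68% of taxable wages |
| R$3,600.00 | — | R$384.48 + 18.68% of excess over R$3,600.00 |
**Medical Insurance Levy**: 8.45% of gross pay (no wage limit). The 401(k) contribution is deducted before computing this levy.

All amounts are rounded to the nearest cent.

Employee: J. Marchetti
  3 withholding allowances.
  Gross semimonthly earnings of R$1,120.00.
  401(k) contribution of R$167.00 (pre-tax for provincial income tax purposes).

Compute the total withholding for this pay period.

R$80.53

Provincial Income Tax: taxable = R$1,120.00 − R$167.00 − 3×R$450.00 = R$-397.00
  Taxable ≤ 0 → R$0.00
Medical Insurance Levy: 8.45% × R$953.00 = R$80.53
Total: R$0.00 + R$80.53 = R$80.53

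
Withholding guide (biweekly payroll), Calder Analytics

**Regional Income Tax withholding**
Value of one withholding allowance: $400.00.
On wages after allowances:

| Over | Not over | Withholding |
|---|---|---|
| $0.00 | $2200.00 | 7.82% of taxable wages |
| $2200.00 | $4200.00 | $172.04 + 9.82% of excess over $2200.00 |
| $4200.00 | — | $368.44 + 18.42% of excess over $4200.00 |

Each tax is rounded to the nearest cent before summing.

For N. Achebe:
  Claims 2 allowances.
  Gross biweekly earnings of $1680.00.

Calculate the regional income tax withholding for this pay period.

Regional Income Tax: taxable = $1680.00 − 2×$400.00 = $880.00
  7.82% × $880.00 = $68.82

$68.82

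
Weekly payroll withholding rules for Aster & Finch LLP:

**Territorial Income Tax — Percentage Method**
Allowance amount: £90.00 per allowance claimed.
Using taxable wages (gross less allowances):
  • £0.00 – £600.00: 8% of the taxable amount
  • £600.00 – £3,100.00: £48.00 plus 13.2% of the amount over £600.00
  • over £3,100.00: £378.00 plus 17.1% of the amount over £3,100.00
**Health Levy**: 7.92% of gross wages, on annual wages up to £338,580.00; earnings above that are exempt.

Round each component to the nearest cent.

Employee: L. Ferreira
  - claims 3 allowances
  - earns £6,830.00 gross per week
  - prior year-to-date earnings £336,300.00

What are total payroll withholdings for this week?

Territorial Income Tax: taxable = £6,830.00 − 3×£90.00 = £6,560.00
  £378.00 + 17.1% × (£6,560.00 − £3,100.00) = £378.00 + 17.1% × £3,460.00 = £969.66
Health Levy: cap £338,580.00 − YTD £336,300.00 = £2,280.00 subject; 7.92% × £2,280.00 = £180.58
Total: £969.66 + £180.58 = £1,150.24

£1,150.24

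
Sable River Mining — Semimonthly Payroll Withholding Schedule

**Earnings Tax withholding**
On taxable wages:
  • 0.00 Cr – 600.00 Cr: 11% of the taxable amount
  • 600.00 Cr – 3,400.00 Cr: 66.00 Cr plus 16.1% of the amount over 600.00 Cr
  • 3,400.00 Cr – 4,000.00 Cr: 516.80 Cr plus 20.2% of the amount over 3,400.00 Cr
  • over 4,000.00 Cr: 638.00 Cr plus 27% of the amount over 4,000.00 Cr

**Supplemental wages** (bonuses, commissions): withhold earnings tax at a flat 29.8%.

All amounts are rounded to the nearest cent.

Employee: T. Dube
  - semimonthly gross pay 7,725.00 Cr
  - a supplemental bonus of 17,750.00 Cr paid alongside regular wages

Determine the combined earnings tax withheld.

6,933.25 Cr

Earnings Tax: taxable = 7,725.00 Cr
  638.00 Cr + 27% × (7,725.00 Cr − 4,000.00 Cr) = 638.00 Cr + 27% × 3,725.00 Cr = 1,643.75 Cr
Supplemental (29.8% flat on bonus): 29.8% × 17,750.00 Cr = 5,289.50 Cr
Total earnings tax: 1,643.75 Cr + 5,289.50 Cr = 6,933.25 Cr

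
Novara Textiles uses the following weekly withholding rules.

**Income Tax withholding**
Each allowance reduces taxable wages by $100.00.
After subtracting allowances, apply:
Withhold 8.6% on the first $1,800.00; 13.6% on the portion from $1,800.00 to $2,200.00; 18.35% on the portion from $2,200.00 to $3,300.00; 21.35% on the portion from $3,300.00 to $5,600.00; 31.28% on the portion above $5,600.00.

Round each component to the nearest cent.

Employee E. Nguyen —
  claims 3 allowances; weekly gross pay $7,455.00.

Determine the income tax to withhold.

$1,388.50

Income Tax: taxable = $7,455.00 − 3×$100.00 = $7,155.00
  $902.10 + 31.28% × ($7,155.00 − $5,600.00) = $902.10 + 31.28% × $1,555.00 = $1,388.50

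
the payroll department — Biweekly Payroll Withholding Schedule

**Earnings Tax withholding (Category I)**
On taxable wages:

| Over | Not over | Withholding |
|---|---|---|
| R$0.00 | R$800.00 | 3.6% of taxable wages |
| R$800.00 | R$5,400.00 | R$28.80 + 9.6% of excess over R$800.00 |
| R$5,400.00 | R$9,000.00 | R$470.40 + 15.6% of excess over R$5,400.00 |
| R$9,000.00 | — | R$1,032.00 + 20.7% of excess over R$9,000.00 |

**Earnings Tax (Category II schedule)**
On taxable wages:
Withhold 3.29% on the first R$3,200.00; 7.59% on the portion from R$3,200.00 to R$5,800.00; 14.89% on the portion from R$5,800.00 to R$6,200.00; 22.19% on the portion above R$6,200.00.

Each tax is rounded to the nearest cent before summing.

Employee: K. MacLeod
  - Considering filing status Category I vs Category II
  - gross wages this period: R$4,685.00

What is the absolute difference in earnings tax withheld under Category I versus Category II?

Earnings Tax (Category I): taxable = R$4,685.00
  R$28.80 + 9.6% × (R$4,685.00 − R$800.00) = R$28.80 + 9.6% × R$3,885.00 = R$401.76
Earnings Tax (Category II): taxable = R$4,685.00
  R$105.28 + 7.59% × (R$4,685.00 − R$3,200.00) = R$105.28 + 7.59% × R$1,485.00 = R$217.99
Difference: |R$401.76 − R$217.99| = R$183.77 (higher under Category I)

R$183.77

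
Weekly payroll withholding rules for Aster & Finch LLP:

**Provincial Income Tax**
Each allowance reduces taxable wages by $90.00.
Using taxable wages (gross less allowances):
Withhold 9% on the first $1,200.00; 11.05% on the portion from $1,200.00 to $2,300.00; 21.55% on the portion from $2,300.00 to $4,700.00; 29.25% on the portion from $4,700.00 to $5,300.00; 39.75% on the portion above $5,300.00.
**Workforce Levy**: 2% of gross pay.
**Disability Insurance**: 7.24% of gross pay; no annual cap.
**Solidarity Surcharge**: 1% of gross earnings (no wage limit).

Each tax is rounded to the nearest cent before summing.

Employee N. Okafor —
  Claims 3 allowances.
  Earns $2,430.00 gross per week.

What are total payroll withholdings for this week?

Provincial Income Tax: taxable = $2,430.00 − 3×$90.00 = $2,160.00
  $108.00 + 11.05% × ($2,160.00 − $1,200.00) = $108.00 + 11.05% × $960.00 = $214.08
Workforce Levy: 2% × $2,430.00 = $48.60
Disability Insurance: 7.24% × $2,430.00 = $175.93
Solidarity Surcharge: 1% × $2,430.00 = $24.30
Total: $214.08 + $48.60 + $175.93 + $24.30 = $462.91

$462.91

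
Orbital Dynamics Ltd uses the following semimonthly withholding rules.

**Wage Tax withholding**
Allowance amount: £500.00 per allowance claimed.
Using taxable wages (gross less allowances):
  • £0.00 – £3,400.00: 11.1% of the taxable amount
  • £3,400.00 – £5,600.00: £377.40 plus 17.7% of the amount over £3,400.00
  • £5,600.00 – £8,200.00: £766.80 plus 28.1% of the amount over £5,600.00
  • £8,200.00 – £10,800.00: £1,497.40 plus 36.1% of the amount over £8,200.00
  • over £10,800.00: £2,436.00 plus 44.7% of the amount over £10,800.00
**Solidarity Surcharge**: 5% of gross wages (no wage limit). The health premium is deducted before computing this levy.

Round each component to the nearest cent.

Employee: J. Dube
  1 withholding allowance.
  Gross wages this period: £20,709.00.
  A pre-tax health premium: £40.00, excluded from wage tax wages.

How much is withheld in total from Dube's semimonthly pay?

Wage Tax: taxable = £20,709.00 − £40.00 − 1×£500.00 = £20,169.00
  £2,436.00 + 44.7% × (£20,169.00 − £10,800.00) = £2,436.00 + 44.7% × £9,369.00 = £6,623.94
Solidarity Surcharge: 5% × £20,669.00 = £1,033.45
Total: £6,623.94 + £1,033.45 = £7,657.39

£7,657.39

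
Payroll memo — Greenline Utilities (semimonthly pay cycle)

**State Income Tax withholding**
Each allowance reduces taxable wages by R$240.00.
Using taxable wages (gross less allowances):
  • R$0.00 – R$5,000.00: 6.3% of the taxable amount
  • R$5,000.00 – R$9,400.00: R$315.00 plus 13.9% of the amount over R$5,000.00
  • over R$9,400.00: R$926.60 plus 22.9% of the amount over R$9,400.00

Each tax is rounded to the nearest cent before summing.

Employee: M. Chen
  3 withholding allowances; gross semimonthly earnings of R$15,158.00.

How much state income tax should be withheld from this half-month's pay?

State Income Tax: taxable = R$15,158.00 − 3×R$240.00 = R$14,438.00
  R$926.60 + 22.9% × (R$14,438.00 − R$9,400.00) = R$926.60 + 22.9% × R$5,038.00 = R$2,080.30

R$2,080.30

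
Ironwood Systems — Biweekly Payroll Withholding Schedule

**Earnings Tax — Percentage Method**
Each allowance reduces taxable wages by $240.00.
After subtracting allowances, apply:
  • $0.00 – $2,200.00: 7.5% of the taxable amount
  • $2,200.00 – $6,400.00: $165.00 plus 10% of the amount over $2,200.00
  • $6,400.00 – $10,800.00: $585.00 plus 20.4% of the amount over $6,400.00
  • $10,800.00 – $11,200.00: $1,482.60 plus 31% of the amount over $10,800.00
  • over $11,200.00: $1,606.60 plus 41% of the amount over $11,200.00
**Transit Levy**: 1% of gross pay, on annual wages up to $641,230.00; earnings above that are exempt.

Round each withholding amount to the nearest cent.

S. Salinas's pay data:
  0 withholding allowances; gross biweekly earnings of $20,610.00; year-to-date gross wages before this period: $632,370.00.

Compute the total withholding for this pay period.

Earnings Tax: taxable = $20,610.00
  $1,606.60 + 41% × ($20,610.00 − $11,200.00) = $1,606.60 + 41% × $9,410.00 = $5,464.70
Transit Levy: cap $641,230.00 − YTD $632,370.00 = $8,860.00 subject; 1% × $8,860.00 = $88.60
Total: $5,464.70 + $88.60 = $5,553.30

$5,553.30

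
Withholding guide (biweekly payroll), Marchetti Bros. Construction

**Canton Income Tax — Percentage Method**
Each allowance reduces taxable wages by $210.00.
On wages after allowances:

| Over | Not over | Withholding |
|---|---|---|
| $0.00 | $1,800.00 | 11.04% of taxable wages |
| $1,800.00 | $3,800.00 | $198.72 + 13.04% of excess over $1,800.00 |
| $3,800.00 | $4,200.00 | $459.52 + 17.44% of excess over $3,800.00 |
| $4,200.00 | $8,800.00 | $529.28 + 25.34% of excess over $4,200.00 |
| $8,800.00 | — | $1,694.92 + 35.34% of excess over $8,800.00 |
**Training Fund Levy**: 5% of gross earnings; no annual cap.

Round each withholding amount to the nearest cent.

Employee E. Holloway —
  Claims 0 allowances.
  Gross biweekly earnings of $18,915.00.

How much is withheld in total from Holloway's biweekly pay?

$6,215.31

Canton Income Tax: taxable = $18,915.00
  $1,694.92 + 35.34% × ($18,915.00 − $8,800.00) = $1,694.92 + 35.34% × $10,115.00 = $5,269.56
Training Fund Levy: 5% × $18,915.00 = $945.75
Total: $5,269.56 + $945.75 = $6,215.31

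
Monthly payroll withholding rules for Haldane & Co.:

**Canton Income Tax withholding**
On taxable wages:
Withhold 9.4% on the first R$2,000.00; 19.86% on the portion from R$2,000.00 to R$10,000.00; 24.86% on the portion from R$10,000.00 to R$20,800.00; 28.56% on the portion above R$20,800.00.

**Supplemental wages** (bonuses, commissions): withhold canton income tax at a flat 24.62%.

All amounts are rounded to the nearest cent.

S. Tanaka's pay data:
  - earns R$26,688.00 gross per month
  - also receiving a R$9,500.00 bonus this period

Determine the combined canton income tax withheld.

Canton Income Tax: taxable = R$26,688.00
  R$4,461.68 + 28.56% × (R$26,688.00 − R$20,800.00) = R$4,461.68 + 28.56% × R$5,888.00 = R$6,143.29
Supplemental (24.62% flat on bonus): 24.62% × R$9,500.00 = R$2,338.90
Total canton income tax: R$6,143.29 + R$2,338.90 = R$8,482.19

R$8,482.19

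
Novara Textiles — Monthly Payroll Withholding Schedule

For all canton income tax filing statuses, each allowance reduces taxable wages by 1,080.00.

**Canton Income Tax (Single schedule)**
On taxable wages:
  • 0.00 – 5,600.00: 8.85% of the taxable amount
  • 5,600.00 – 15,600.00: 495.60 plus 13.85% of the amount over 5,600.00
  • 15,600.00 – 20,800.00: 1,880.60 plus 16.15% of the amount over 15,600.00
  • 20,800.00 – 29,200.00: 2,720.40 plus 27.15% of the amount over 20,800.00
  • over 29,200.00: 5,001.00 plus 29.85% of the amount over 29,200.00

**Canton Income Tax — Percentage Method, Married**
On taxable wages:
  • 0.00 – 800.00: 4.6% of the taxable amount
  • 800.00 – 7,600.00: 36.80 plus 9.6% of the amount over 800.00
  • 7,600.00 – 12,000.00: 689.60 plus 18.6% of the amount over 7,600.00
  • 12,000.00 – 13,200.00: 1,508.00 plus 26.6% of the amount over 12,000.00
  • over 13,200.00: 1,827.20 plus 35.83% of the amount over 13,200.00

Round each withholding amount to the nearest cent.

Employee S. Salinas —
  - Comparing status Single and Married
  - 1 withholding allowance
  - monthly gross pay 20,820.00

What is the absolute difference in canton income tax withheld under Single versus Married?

1,621.27

Canton Income Tax (Single): taxable = 20,820.00 − 1×1,080.00 = 19,740.00
  1,880.60 + 16.15% × (19,740.00 − 15,600.00) = 1,880.60 + 16.15% × 4,140.00 = 2,549.21
Canton Income Tax (Married): taxable = 20,820.00 − 1×1,080.00 = 19,740.00
  1,827.20 + 35.83% × (19,740.00 − 13,200.00) = 1,827.20 + 35.83% × 6,540.00 = 4,170.48
Difference: |2,549.21 − 4,170.48| = 1,621.27 (higher under Married)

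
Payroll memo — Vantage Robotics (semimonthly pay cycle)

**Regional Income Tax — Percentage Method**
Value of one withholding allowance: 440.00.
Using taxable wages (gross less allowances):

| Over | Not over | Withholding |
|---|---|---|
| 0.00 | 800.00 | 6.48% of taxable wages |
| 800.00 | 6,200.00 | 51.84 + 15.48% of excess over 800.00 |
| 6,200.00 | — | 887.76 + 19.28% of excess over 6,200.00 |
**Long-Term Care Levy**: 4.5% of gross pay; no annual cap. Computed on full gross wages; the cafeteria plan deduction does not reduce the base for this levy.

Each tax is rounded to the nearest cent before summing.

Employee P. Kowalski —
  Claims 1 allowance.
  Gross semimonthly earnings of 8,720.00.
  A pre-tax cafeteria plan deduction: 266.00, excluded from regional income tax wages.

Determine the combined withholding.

Regional Income Tax: taxable = 8,720.00 − 266.00 − 1×440.00 = 8,014.00
  887.76 + 19.28% × (8,014.00 − 6,200.00) = 887.76 + 19.28% × 1,814.00 = 1,237.50
Long-Term Care Levy: 4.5% × 8,720.00 = 392.40
Total: 1,237.50 + 392.40 = 1,629.90

1,629.90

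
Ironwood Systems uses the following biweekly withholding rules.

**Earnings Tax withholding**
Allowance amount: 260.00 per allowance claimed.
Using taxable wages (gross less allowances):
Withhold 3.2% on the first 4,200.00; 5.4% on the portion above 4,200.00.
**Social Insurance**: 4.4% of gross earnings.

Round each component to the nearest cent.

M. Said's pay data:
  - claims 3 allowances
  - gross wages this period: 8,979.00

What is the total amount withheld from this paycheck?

Earnings Tax: taxable = 8,979.00 − 3×260.00 = 8,199.00
  134.40 + 5.4% × (8,199.00 − 4,200.00) = 134.40 + 5.4% × 3,999.00 = 350.35
Social Insurance: 4.4% × 8,979.00 = 395.08
Total: 350.35 + 395.08 = 745.43

745.43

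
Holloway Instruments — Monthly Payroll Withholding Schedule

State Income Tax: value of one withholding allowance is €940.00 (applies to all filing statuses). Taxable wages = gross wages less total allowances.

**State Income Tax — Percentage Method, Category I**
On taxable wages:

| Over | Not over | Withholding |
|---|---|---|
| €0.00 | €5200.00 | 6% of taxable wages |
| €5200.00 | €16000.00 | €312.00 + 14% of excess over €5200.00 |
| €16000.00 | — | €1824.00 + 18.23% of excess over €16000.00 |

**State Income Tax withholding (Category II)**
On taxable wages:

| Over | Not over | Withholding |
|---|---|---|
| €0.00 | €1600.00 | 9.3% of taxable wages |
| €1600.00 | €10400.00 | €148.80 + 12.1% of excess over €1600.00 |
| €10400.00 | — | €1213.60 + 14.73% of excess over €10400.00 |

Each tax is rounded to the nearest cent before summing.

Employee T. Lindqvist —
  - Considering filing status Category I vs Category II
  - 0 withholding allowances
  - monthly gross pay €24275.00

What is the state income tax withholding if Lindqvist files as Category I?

State Income Tax (Category I): taxable = €24275.00
  €1824.00 + 18.23% × (€24275.00 − €16000.00) = €1824.00 + 18.23% × €8275.00 = €3332.53

€3332.53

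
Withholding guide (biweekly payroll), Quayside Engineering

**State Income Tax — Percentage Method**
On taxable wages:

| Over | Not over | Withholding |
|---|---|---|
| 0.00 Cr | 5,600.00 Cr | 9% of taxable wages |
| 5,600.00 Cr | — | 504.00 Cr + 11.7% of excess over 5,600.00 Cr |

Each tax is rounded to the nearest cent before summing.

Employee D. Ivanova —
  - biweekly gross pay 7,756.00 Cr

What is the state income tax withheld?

State Income Tax: taxable = 7,756.00 Cr
  504.00 Cr + 11.7% × (7,756.00 Cr − 5,600.00 Cr) = 504.00 Cr + 11.7% × 2,156.00 Cr = 756.25 Cr

756.25 Cr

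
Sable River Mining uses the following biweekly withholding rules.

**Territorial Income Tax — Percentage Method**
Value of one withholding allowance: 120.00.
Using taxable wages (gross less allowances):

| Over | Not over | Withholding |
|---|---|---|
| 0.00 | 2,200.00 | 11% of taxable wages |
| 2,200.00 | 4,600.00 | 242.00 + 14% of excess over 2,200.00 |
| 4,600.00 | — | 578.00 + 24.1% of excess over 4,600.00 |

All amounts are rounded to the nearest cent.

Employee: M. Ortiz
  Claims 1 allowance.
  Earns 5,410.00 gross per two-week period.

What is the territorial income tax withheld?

Territorial Income Tax: taxable = 5,410.00 − 1×120.00 = 5,290.00
  578.00 + 24.1% × (5,290.00 − 4,600.00) = 578.00 + 24.1% × 690.00 = 744.29

744.29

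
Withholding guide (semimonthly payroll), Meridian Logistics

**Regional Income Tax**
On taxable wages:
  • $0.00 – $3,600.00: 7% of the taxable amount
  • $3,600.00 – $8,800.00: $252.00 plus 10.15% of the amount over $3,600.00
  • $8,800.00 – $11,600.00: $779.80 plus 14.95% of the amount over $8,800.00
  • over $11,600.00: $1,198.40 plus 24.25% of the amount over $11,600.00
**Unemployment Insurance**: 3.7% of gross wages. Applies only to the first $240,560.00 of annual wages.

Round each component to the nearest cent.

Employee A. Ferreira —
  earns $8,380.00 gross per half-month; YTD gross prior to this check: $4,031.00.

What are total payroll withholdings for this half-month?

$1,047.23

Regional Income Tax: taxable = $8,380.00
  $252.00 + 10.15% × ($8,380.00 − $3,600.00) = $252.00 + 10.15% × $4,780.00 = $737.17
Unemployment Insurance: 3.7% × $8,380.00 = $310.06
Total: $737.17 + $310.06 = $1,047.23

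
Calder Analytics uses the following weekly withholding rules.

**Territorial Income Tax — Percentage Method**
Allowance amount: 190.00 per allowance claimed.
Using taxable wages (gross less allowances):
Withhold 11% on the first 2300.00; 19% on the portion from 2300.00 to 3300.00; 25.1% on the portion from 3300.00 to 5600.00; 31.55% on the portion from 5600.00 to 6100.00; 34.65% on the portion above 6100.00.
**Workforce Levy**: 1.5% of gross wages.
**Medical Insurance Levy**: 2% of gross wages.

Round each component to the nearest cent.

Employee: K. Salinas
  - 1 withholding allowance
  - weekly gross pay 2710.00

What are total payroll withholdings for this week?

389.65

Territorial Income Tax: taxable = 2710.00 − 1×190.00 = 2520.00
  253.00 + 19% × (2520.00 − 2300.00) = 253.00 + 19% × 220.00 = 294.80
Workforce Levy: 1.5% × 2710.00 = 40.65
Medical Insurance Levy: 2% × 2710.00 = 54.20
Total: 294.80 + 40.65 + 54.20 = 389.65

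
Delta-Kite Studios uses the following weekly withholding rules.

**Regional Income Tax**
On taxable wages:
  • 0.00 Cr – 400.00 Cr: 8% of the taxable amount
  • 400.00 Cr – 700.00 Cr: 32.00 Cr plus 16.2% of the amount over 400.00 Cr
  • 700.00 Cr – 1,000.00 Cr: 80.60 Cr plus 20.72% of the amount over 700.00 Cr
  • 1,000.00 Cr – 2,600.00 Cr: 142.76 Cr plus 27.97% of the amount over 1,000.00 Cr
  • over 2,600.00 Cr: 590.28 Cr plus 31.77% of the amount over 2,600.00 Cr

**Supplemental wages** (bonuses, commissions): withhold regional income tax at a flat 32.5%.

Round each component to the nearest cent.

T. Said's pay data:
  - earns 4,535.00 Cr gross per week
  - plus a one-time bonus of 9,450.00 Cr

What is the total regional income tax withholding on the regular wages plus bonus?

4,276.28 Cr

Regional Income Tax: taxable = 4,535.00 Cr
  590.28 Cr + 31.77% × (4,535.00 Cr − 2,600.00 Cr) = 590.28 Cr + 31.77% × 1,935.00 Cr = 1,205.03 Cr
Supplemental (32.5% flat on bonus): 32.5% × 9,450.00 Cr = 3,071.25 Cr
Total regional income tax: 1,205.03 Cr + 3,071.25 Cr = 4,276.28 Cr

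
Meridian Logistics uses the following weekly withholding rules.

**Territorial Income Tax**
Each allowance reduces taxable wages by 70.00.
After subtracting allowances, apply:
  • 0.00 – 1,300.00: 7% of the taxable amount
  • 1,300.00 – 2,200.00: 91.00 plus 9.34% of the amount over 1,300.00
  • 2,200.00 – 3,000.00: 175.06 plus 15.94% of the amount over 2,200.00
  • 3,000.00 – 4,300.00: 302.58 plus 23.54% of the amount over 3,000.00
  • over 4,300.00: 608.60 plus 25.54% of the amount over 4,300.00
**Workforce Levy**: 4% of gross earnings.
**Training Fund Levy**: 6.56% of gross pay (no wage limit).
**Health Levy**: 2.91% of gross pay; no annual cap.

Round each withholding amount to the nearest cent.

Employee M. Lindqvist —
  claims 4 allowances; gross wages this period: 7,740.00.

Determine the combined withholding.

2,458.23

Territorial Income Tax: taxable = 7,740.00 − 4×70.00 = 7,460.00
  608.60 + 25.54% × (7,460.00 − 4,300.00) = 608.60 + 25.54% × 3,160.00 = 1,415.66
Workforce Levy: 4% × 7,740.00 = 309.60
Training Fund Levy: 6.56% × 7,740.00 = 507.74
Health Levy: 2.91% × 7,740.00 = 225.23
Total: 1,415.66 + 309.60 + 507.74 + 225.23 = 2,458.23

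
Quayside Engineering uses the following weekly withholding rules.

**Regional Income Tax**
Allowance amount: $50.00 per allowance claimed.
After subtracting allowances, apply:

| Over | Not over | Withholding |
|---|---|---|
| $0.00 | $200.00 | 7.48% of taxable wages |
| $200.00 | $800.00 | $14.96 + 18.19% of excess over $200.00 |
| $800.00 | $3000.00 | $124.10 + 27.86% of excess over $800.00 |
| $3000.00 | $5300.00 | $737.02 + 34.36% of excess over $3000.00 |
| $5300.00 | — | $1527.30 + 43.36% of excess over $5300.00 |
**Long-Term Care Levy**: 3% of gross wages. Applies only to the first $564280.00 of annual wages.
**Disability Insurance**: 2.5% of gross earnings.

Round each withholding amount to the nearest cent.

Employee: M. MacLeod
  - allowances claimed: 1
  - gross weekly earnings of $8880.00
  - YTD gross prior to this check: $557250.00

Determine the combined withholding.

$3490.81

Regional Income Tax: taxable = $8880.00 − 1×$50.00 = $8830.00
  $1527.30 + 43.36% × ($8830.00 − $5300.00) = $1527.30 + 43.36% × $3530.00 = $3057.91
Long-Term Care Levy: cap $564280.00 − YTD $557250.00 = $7030.00 subject; 3% × $7030.00 = $210.90
Disability Insurance: 2.5% × $8880.00 = $222.00
Total: $3057.91 + $210.90 + $222.00 = $3490.81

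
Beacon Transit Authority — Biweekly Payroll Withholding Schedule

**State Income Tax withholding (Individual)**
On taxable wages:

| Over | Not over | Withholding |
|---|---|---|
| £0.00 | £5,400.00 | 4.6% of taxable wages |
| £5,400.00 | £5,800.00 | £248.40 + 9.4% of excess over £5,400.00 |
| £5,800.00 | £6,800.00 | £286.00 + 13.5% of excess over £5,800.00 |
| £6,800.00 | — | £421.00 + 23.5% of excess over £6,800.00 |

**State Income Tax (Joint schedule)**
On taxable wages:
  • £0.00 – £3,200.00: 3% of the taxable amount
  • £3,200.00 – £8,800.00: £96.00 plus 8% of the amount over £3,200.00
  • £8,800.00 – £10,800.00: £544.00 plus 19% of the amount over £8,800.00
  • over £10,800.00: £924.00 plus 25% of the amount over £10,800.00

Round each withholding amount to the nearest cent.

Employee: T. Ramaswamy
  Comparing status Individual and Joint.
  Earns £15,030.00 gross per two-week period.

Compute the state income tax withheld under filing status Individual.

State Income Tax (Individual): taxable = £15,030.00
  £421.00 + 23.5% × (£15,030.00 − £6,800.00) = £421.00 + 23.5% × £8,230.00 = £2,355.05

£2,355.05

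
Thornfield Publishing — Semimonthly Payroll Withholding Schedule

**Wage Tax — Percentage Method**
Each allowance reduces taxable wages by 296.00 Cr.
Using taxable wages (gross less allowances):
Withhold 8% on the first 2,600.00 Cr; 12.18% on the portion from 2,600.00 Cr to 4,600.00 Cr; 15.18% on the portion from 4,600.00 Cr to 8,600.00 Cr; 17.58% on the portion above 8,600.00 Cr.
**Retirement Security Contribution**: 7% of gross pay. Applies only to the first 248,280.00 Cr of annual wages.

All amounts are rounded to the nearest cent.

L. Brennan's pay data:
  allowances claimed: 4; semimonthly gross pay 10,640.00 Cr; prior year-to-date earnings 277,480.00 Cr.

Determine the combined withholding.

1,209.28 Cr

Wage Tax: taxable = 10,640.00 Cr − 4×296.00 Cr = 9,456.00 Cr
  1,058.80 Cr + 17.58% × (9,456.00 Cr − 8,600.00 Cr) = 1,058.80 Cr + 17.58% × 856.00 Cr = 1,209.28 Cr
Retirement Security Contribution: YTD 277,480.00 Cr ≥ cap 248,280.00 Cr → 0.00 Cr
Total: 1,209.28 Cr + 0.00 Cr = 1,209.28 Cr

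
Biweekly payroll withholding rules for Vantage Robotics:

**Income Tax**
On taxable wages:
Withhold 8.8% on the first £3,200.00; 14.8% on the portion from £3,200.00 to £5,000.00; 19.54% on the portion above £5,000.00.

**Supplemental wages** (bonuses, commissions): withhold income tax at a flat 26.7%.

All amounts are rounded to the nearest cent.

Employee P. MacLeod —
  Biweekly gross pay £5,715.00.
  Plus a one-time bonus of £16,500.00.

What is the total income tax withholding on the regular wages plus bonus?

Income Tax: taxable = £5,715.00
  £548.00 + 19.54% × (£5,715.00 − £5,000.00) = £548.00 + 19.54% × £715.00 = £687.71
Supplemental (26.7% flat on bonus): 26.7% × £16,500.00 = £4,405.50
Total income tax: £687.71 + £4,405.50 = £5,093.21

£5,093.21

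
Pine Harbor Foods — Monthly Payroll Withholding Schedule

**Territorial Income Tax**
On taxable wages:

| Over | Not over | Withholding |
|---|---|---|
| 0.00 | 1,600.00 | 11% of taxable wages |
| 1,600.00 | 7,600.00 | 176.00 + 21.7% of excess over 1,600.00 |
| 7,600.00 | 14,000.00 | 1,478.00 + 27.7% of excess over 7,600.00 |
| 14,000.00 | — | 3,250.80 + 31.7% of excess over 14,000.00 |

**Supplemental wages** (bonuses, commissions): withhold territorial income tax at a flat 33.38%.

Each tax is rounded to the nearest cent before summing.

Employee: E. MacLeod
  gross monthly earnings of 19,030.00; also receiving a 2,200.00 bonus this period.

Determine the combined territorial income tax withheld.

5,579.67

Territorial Income Tax: taxable = 19,030.00
  3,250.80 + 31.7% × (19,030.00 − 14,000.00) = 3,250.80 + 31.7% × 5,030.00 = 4,845.31
Supplemental (33.38% flat on bonus): 33.38% × 2,200.00 = 734.36
Total territorial income tax: 4,845.31 + 734.36 = 5,579.67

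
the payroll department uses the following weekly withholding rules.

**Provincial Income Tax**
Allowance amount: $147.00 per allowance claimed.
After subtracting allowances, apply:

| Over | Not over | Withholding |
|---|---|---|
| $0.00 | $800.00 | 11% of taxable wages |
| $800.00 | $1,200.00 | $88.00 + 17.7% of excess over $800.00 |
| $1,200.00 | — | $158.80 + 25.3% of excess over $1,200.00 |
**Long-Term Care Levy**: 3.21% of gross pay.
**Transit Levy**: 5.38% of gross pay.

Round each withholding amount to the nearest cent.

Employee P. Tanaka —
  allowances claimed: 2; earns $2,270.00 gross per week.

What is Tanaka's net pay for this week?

$1,719.87

Provincial Income Tax: taxable = $2,270.00 − 2×$147.00 = $1,976.00
  $158.80 + 25.3% × ($1,976.00 − $1,200.00) = $158.80 + 25.3% × $776.00 = $355.13
Long-Term Care Levy: 3.21% × $2,270.00 = $72.87
Transit Levy: 5.38% × $2,270.00 = $122.13
Total withheld: $355.13 + $72.87 + $122.13 = $550.13
Net pay: $2,270.00 − $550.13 = $1,719.87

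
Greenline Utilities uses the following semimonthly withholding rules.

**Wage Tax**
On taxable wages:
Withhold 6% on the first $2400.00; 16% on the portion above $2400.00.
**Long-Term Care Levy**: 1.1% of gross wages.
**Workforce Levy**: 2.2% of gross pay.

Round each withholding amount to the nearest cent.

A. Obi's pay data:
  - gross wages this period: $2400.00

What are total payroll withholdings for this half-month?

$223.20

Wage Tax: taxable = $2400.00
  6% × $2400.00 = $144.00
Long-Term Care Levy: 1.1% × $2400.00 = $26.40
Workforce Levy: 2.2% × $2400.00 = $52.80
Total: $144.00 + $26.40 + $52.80 = $223.20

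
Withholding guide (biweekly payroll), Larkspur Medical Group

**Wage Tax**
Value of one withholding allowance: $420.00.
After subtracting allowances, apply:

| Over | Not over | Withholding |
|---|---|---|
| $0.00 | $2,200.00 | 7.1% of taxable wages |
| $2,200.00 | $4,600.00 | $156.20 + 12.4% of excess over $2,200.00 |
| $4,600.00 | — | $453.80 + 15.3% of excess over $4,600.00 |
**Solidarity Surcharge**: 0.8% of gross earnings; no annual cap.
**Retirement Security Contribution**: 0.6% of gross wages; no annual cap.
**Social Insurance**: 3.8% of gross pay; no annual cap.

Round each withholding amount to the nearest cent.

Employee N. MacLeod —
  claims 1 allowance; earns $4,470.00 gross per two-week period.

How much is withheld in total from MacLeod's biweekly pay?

$618.04

Wage Tax: taxable = $4,470.00 − 1×$420.00 = $4,050.00
  $156.20 + 12.4% × ($4,050.00 − $2,200.00) = $156.20 + 12.4% × $1,850.00 = $385.60
Solidarity Surcharge: 0.8% × $4,470.00 = $35.76
Retirement Security Contribution: 0.6% × $4,470.00 = $26.82
Social Insurance: 3.8% × $4,470.00 = $169.86
Total: $385.60 + $35.76 + $26.82 + $169.86 = $618.04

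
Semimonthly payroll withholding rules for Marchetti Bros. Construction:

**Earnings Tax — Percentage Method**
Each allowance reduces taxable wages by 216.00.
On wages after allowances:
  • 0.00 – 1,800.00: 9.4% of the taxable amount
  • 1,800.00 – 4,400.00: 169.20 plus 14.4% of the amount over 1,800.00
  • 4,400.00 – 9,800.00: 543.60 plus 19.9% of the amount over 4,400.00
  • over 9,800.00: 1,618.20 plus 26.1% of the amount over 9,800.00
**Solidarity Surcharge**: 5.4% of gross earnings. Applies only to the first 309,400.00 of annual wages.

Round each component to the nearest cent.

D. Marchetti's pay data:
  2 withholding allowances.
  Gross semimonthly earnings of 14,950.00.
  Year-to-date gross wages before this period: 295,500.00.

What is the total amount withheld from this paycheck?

3,600.20

Earnings Tax: taxable = 14,950.00 − 2×216.00 = 14,518.00
  1,618.20 + 26.1% × (14,518.00 − 9,800.00) = 1,618.20 + 26.1% × 4,718.00 = 2,849.60
Solidarity Surcharge: cap 309,400.00 − YTD 295,500.00 = 13,900.00 subject; 5.4% × 13,900.00 = 750.60
Total: 2,849.60 + 750.60 = 3,600.20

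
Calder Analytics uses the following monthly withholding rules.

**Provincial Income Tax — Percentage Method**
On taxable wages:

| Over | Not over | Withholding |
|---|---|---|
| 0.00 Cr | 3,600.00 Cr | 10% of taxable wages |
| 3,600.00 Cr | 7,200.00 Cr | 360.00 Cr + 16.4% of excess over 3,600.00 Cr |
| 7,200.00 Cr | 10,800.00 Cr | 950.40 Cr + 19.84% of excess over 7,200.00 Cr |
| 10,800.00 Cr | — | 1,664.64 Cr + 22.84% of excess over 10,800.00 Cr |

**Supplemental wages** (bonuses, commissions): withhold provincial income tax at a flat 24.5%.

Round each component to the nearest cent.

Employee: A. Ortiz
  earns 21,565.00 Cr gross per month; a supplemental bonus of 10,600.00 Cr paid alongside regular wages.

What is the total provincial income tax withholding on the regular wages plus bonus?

6,720.37 Cr

Provincial Income Tax: taxable = 21,565.00 Cr
  1,664.64 Cr + 22.84% × (21,565.00 Cr − 10,800.00 Cr) = 1,664.64 Cr + 22.84% × 10,765.00 Cr = 4,123.37 Cr
Supplemental (24.5% flat on bonus): 24.5% × 10,600.00 Cr = 2,597.00 Cr
Total provincial income tax: 4,123.37 Cr + 2,597.00 Cr = 6,720.37 Cr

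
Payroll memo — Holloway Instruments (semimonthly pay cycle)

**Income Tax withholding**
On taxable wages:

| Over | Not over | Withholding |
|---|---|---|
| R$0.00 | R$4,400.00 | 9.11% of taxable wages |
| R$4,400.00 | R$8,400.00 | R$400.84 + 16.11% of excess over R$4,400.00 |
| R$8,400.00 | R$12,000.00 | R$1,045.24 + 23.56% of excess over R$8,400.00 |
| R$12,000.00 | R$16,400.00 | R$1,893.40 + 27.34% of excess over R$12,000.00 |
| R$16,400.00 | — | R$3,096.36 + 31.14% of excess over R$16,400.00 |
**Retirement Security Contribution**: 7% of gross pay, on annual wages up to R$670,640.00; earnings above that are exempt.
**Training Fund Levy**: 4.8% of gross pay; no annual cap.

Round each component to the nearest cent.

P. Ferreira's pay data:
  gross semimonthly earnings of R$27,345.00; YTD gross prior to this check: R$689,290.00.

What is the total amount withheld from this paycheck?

Income Tax: taxable = R$27,345.00
  R$3,096.36 + 31.14% × (R$27,345.00 − R$16,400.00) = R$3,096.36 + 31.14% × R$10,945.00 = R$6,504.63
Retirement Security Contribution: YTD R$689,290.00 ≥ cap R$670,640.00 → R$0.00
Training Fund Levy: 4.8% × R$27,345.00 = R$1,312.56
Total: R$6,504.63 + R$0.00 + R$1,312.56 = R$7,817.19

R$7,817.19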